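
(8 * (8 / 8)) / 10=4 / 5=0.80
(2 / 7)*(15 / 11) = 30 / 77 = 0.39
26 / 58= 13 / 29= 0.45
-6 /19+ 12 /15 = 46 /95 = 0.48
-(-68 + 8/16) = 135/2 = 67.50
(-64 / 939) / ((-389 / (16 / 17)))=1024 / 6209607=0.00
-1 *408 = -408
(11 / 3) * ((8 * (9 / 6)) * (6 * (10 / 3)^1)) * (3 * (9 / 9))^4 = 71280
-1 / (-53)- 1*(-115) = 6096 / 53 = 115.02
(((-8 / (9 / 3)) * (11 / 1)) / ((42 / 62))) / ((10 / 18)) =-2728 / 35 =-77.94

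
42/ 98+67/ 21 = 76/ 21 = 3.62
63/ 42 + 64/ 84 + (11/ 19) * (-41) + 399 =301265/ 798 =377.53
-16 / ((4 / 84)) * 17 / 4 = -1428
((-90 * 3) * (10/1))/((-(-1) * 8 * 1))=-675/2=-337.50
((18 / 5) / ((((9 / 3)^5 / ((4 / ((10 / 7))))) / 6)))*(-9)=-56 / 25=-2.24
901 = 901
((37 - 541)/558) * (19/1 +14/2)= -728/31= -23.48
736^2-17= 541679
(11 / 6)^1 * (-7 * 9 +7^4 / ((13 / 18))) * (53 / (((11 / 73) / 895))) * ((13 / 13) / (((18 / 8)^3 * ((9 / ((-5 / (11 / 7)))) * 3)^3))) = -22381489240460000 / 82759712607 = -270439.43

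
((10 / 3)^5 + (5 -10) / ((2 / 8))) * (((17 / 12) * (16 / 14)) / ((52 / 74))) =59843060 / 66339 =902.08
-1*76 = -76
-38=-38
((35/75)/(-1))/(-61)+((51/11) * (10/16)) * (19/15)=296161/80520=3.68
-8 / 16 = -1 / 2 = -0.50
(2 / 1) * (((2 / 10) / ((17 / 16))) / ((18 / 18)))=32 / 85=0.38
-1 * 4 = -4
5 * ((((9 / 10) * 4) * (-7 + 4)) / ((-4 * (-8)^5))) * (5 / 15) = -9 / 65536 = -0.00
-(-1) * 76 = 76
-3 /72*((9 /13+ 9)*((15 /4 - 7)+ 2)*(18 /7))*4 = 135 /26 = 5.19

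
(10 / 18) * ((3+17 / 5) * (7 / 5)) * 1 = 224 / 45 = 4.98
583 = 583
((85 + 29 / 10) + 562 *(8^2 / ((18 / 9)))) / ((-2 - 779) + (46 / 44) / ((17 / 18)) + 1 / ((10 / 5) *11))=-33794453 / 1458315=-23.17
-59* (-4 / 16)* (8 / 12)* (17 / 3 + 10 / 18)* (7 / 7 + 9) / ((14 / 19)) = 22420 / 27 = 830.37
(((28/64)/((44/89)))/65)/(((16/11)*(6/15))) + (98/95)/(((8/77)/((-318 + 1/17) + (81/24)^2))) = -130872320439/42997760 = -3043.70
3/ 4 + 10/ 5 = 11/ 4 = 2.75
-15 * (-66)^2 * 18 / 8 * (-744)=109379160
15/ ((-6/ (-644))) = 1610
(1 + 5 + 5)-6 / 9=31 / 3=10.33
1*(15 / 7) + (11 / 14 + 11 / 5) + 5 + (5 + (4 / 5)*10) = 1619 / 70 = 23.13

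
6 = 6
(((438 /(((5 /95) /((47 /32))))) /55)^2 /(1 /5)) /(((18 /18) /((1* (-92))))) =-879668384247 /38720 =-22718708.27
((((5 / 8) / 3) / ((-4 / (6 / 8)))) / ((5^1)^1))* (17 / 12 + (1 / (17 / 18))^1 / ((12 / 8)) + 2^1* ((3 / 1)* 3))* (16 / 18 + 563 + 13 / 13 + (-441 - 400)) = 10200925 / 235008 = 43.41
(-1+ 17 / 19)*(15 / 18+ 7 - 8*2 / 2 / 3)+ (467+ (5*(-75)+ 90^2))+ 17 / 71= 33151792 / 4047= 8191.70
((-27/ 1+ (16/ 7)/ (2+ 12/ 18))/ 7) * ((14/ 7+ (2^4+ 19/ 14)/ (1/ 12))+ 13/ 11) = -2979789/ 3773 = -789.77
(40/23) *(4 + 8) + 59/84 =41677/1932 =21.57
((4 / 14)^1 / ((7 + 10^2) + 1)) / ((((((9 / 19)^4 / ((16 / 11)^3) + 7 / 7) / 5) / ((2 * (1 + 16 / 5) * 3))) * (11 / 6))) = 1067589632 / 5967802577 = 0.18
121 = 121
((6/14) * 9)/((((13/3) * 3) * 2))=27/182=0.15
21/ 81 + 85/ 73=2806/ 1971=1.42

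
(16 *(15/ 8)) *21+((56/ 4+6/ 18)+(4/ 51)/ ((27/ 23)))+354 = 1374797/ 1377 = 998.40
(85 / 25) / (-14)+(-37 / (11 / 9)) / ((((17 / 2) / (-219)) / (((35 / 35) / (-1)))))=-10212959 / 13090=-780.21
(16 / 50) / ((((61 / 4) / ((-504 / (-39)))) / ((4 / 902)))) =10752 / 8941075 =0.00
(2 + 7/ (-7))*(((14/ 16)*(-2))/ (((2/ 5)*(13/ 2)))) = -35/ 52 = -0.67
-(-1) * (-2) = -2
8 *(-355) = -2840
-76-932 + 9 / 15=-5037 / 5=-1007.40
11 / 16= 0.69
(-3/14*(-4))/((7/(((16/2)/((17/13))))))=624/833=0.75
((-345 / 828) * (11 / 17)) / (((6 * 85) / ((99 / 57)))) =-121 / 131784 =-0.00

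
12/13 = 0.92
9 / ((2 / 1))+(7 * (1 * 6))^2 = 3537 / 2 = 1768.50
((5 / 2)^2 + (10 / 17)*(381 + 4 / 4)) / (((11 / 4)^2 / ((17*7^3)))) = 21547260 / 121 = 178076.53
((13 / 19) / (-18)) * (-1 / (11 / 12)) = 26 / 627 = 0.04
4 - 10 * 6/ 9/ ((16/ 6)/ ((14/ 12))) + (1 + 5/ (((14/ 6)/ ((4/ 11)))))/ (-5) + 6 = 31081/ 4620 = 6.73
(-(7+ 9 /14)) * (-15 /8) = 1605 /112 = 14.33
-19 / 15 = -1.27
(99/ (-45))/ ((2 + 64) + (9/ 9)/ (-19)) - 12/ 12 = -6474/ 6265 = -1.03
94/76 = 47/38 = 1.24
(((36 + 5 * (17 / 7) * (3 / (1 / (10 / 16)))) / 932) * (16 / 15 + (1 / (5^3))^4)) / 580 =857031253291 / 7390468750000000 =0.00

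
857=857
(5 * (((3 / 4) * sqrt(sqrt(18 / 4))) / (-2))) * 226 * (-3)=5085 * 2^(3 / 4) * sqrt(3) / 8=1851.54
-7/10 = -0.70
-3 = -3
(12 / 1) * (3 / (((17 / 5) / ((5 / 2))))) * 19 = 8550 / 17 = 502.94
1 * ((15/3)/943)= 5/943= 0.01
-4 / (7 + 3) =-2 / 5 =-0.40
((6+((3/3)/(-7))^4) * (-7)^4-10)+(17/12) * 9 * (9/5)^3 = 7235679/500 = 14471.36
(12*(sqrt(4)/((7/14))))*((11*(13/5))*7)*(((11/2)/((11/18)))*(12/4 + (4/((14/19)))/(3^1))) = 2079792/5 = 415958.40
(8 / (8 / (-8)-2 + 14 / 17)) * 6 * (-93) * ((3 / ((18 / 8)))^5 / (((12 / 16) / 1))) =34537472 / 2997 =11524.01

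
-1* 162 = -162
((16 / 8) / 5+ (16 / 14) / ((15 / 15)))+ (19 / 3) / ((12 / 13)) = 10589 / 1260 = 8.40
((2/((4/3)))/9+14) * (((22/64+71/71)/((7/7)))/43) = 85/192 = 0.44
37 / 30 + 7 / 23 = 1061 / 690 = 1.54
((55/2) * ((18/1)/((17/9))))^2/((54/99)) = 72772425/578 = 125903.85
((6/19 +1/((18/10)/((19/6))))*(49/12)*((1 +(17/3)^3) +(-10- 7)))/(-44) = -467462401/14626656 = -31.96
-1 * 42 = -42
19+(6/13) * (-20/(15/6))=199/13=15.31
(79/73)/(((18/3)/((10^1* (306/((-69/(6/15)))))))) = -5372/1679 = -3.20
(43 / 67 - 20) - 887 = -60726 / 67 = -906.36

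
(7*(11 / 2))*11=847 / 2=423.50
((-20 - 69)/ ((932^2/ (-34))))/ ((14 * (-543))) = -1513/ 3301639824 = -0.00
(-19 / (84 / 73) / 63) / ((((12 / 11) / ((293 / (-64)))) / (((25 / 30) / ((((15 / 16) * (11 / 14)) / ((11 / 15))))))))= 4470301 / 4898880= 0.91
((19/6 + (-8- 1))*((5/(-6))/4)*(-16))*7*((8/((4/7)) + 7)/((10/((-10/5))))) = 1715/3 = 571.67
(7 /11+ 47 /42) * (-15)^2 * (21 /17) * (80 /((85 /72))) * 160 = 5289995.60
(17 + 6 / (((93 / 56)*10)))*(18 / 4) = 24219 / 310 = 78.13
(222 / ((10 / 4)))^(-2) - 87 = -17150807 / 197136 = -87.00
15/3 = 5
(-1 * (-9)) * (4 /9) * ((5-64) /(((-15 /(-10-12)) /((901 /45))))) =-4677992 /675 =-6930.36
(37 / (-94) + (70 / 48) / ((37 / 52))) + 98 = 519905 / 5217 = 99.66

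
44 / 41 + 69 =2873 / 41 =70.07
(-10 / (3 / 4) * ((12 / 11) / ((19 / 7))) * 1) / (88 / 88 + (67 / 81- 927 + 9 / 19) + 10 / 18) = 90720 / 15644827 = 0.01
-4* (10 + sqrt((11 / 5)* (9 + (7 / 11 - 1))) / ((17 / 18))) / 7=-40 / 7 - 72* sqrt(19) / 119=-8.35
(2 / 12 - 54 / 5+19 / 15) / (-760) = 281 / 22800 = 0.01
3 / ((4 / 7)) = 21 / 4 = 5.25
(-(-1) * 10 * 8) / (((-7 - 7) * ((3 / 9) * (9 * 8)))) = -5 / 21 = -0.24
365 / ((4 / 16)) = 1460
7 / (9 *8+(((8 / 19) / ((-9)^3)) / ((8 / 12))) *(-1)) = 32319 / 332428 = 0.10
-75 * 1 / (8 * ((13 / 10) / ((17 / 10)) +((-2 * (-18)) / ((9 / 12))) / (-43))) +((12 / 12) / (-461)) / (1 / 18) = 25237317 / 947816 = 26.63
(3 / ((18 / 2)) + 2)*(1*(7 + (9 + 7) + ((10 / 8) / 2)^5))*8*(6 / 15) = 1765841 / 10240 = 172.45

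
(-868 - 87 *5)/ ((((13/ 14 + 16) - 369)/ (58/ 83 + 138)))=513.32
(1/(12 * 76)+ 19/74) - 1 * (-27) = 919789/33744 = 27.26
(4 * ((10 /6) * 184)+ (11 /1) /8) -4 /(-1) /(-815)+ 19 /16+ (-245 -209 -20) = 29544373 /39120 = 755.22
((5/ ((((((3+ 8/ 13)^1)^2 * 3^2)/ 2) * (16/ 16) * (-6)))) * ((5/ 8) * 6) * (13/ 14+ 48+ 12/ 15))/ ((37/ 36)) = -2941445/ 1144262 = -2.57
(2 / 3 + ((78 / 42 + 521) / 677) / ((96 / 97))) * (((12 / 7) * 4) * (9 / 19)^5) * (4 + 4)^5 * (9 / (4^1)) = 1433010640306176 / 82139632127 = 17446.03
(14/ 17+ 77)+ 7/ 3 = 4088/ 51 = 80.16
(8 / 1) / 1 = 8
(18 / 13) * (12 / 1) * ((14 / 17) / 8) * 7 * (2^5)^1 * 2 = 169344 / 221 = 766.26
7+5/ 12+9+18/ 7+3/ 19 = 30557/ 1596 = 19.15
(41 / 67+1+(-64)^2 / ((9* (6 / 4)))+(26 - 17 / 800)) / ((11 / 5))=479020447 / 3183840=150.45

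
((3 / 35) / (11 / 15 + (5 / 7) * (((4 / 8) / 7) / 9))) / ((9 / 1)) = 42 / 3259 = 0.01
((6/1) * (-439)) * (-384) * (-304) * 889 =-273352052736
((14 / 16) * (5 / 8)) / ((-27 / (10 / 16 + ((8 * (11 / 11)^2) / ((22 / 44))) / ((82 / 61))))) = -143815 / 566784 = -0.25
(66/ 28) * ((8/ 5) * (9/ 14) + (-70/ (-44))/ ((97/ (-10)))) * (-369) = -35741709/ 47530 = -751.98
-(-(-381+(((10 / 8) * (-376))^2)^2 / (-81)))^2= -2381131678013759221321 / 6561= -362922066455381682.87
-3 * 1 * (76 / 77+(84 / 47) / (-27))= -29992 / 10857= -2.76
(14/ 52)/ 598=0.00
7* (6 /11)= 42 /11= 3.82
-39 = -39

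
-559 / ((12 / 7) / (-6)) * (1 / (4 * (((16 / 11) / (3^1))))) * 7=903903 / 128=7061.74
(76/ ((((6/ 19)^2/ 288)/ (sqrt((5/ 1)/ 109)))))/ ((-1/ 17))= -3731296 * sqrt(545)/ 109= -799155.80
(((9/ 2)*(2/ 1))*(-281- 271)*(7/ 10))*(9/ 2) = -78246/ 5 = -15649.20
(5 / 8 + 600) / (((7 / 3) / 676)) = 2436135 / 14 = 174009.64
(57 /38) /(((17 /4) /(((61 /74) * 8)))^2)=1428864 /395641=3.61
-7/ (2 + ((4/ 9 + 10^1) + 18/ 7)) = -0.47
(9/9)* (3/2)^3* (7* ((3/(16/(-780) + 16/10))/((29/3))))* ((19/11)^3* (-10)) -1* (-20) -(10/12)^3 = -40314549815/183422448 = -219.79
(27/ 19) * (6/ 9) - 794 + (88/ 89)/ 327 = -438522332/ 552957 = -793.05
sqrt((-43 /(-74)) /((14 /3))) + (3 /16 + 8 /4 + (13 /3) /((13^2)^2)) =sqrt(33411) /518 + 230701 /105456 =2.54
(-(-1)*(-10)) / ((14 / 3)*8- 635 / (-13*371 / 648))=-72345 / 887308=-0.08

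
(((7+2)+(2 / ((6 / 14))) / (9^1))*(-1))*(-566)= 145462 / 27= 5387.48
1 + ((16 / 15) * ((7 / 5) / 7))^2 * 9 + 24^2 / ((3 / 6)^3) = 2880881 / 625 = 4609.41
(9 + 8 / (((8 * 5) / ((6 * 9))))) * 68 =6732 / 5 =1346.40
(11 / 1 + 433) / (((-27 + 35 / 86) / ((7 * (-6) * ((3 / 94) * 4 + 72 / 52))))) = 1481844672 / 1397357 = 1060.46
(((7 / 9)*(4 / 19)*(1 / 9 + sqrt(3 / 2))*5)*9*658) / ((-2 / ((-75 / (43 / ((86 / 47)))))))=49000 / 57 + 73500*sqrt(6) / 19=10335.31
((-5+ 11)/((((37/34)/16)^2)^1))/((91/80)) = 142049280/124579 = 1140.23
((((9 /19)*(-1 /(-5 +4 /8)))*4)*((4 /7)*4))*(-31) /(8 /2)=-992 /133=-7.46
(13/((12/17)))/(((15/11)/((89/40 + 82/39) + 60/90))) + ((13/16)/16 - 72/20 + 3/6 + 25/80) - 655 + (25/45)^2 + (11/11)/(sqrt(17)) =-305844707/518400 + sqrt(17)/17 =-589.74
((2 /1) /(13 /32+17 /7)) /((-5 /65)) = -5824 /635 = -9.17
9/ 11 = 0.82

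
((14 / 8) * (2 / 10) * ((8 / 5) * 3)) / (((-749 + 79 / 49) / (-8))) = 8232 / 457775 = 0.02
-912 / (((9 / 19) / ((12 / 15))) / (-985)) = 1517162.67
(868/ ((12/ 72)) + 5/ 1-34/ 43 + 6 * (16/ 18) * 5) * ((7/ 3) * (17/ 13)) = 15985.29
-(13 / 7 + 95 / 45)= -250 / 63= -3.97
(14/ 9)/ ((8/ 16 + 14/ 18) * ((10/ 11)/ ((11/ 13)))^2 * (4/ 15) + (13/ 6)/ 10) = 12298440/ 4822597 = 2.55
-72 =-72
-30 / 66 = -5 / 11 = -0.45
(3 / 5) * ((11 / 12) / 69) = 11 / 1380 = 0.01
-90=-90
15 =15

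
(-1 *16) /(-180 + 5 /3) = 48 /535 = 0.09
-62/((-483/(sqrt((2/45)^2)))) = 124/21735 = 0.01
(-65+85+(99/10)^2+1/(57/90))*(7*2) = 1590533/950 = 1674.25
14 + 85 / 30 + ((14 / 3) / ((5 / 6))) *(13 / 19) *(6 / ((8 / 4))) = 16147 / 570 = 28.33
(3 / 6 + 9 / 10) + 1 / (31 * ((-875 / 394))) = 1.39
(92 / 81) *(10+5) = 460 / 27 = 17.04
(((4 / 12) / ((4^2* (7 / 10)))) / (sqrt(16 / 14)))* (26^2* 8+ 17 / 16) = 432725* sqrt(14) / 10752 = 150.59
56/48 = 7/6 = 1.17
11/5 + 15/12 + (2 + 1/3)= 347/60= 5.78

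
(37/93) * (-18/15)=-74/155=-0.48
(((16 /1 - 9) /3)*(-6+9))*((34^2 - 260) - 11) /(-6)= -2065 /2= -1032.50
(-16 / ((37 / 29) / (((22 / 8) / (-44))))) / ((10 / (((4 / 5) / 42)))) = 29 / 19425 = 0.00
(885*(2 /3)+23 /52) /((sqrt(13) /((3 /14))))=92109*sqrt(13) /9464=35.09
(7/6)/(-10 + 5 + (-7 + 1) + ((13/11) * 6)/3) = -77/570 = -0.14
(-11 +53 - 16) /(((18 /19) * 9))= 247 /81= 3.05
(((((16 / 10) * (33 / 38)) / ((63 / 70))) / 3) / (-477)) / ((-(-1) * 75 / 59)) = -5192 / 6117525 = -0.00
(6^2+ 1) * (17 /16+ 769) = 455877 /16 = 28492.31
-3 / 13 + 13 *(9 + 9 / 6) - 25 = 2893 / 26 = 111.27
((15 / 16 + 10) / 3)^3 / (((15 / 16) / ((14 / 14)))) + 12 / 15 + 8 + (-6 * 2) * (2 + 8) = -6169841 / 103680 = -59.51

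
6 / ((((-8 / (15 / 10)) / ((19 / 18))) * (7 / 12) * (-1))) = 2.04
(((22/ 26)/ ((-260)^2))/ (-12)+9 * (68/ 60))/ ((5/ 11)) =1183216199/ 52728000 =22.44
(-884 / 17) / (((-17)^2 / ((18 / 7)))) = -936 / 2023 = -0.46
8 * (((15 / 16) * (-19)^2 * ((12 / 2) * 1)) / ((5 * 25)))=3249 / 25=129.96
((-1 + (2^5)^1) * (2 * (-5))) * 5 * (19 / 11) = -29450 / 11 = -2677.27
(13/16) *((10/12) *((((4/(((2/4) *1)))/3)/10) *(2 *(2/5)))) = 13/90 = 0.14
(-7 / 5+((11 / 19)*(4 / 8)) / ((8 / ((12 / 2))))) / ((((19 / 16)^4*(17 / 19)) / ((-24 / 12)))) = 14729216 / 11077285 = 1.33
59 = 59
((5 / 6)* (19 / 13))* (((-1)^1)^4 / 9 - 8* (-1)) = 6935 / 702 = 9.88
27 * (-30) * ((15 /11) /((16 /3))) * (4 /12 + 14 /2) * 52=-78975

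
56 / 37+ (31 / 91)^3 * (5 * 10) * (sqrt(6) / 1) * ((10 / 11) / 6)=7447750 * sqrt(6) / 24867843+ 56 / 37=2.25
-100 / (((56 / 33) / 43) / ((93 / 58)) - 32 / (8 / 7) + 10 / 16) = 105573600 / 28874789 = 3.66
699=699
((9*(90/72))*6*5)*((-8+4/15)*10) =-26100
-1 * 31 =-31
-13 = -13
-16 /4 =-4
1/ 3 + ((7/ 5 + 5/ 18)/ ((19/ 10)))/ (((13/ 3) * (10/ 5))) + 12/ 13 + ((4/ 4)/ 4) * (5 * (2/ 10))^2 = 1.61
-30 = -30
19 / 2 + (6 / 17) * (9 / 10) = 1669 / 170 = 9.82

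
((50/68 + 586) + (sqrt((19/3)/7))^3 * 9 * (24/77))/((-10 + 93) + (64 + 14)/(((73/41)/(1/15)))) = 166440 * sqrt(399)/118325053 + 7281385/1066274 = 6.86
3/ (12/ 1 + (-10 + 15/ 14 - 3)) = 42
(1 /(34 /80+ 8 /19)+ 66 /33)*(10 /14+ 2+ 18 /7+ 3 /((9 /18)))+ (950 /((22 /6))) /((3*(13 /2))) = 49.20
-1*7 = -7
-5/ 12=-0.42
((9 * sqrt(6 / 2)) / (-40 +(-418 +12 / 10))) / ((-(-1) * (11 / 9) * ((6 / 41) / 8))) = -1.53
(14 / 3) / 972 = 0.00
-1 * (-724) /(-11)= -724 /11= -65.82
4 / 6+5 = 17 / 3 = 5.67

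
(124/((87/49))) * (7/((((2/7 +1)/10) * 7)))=425320/783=543.19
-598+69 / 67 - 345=-63112 / 67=-941.97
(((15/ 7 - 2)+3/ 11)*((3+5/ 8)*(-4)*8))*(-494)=1833728/ 77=23814.65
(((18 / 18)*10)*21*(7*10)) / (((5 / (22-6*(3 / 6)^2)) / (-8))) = -482160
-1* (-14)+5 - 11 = 8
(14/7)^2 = 4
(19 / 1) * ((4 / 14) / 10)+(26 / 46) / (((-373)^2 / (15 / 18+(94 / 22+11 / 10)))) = 2006472493 / 3695961885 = 0.54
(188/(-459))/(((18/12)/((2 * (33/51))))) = -8272/23409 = -0.35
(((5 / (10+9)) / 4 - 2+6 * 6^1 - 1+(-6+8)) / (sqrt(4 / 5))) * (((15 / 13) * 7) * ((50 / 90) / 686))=5125 * sqrt(5) / 44688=0.26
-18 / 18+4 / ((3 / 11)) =41 / 3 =13.67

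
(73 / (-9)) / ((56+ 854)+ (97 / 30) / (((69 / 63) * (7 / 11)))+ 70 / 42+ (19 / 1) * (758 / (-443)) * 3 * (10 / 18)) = -7437970 / 790574679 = -0.01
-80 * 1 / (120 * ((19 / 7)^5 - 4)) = -33614 / 7226613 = -0.00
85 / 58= 1.47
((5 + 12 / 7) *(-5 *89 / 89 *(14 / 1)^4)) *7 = -9027760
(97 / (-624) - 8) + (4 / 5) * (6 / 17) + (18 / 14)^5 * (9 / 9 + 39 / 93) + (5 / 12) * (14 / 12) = -198993656369 / 82904225040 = -2.40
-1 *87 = -87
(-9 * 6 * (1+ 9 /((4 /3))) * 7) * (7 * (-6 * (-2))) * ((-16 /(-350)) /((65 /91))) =-1968624 /125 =-15748.99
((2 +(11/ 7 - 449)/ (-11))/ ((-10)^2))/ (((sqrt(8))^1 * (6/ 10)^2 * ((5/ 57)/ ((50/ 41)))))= 156085 * sqrt(2)/ 37884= 5.83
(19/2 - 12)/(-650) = 1/260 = 0.00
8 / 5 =1.60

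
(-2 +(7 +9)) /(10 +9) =14 /19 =0.74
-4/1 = -4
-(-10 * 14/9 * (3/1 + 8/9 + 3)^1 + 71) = 2929/81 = 36.16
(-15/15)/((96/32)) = -1/3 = -0.33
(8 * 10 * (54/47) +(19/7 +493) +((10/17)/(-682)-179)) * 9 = 7014071142/1907213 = 3677.65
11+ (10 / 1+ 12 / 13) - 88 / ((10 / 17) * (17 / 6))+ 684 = 42453 / 65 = 653.12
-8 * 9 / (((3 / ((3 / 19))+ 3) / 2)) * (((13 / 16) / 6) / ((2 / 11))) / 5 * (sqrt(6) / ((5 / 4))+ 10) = -39 / 4-39 * sqrt(6) / 50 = -11.66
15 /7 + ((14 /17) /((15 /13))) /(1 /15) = 1529 /119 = 12.85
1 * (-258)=-258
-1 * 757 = -757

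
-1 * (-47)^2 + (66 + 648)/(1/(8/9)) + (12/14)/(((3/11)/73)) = -28243/21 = -1344.90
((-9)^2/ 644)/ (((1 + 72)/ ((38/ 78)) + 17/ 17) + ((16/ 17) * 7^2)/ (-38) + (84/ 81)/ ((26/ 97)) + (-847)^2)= 0.00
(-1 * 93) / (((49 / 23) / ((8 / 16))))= -2139 / 98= -21.83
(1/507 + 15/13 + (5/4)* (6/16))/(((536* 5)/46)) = 606211/21740160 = 0.03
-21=-21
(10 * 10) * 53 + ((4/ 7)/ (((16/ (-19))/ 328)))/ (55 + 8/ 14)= 2060142/ 389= 5295.99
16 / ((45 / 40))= 128 / 9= 14.22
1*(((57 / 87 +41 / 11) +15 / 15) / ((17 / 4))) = 404 / 319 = 1.27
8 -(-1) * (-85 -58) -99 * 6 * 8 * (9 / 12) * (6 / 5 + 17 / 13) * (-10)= 1160109 / 13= 89239.15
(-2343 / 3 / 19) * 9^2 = -63261 / 19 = -3329.53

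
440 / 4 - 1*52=58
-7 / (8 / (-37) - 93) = 259 / 3449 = 0.08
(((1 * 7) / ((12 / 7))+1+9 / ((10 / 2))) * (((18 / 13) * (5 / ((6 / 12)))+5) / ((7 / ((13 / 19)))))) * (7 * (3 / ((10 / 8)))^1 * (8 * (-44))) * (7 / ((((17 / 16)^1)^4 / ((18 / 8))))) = -7352741265408 / 7934495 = -926680.43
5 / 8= 0.62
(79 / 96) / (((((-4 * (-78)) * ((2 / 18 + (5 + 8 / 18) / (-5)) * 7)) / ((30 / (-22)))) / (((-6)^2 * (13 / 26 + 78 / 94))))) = 6665625 / 264968704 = 0.03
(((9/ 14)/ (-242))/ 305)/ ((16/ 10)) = -9/ 1653344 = -0.00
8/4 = 2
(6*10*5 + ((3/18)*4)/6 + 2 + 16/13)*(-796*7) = -197755852/117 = -1690220.96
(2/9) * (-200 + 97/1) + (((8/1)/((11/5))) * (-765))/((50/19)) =-106918/99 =-1079.98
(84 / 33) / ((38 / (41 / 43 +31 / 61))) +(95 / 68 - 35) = -33.51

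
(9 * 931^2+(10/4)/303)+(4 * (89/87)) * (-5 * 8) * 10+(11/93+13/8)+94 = 5665354914887/726392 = 7799307.97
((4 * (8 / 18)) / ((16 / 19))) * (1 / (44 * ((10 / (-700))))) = -665 / 198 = -3.36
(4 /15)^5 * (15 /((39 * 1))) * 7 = 7168 /1974375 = 0.00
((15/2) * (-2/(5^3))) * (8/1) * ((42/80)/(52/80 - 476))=84/79225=0.00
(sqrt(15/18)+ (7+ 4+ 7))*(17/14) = 17*sqrt(30)/84+ 153/7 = 22.97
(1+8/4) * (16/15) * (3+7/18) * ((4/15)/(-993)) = -0.00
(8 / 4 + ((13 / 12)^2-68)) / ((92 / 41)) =-382735 / 13248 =-28.89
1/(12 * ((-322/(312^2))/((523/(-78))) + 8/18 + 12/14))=571116/8923669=0.06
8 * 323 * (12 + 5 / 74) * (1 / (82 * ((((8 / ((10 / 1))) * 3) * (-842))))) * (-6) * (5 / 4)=7210975 / 5109256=1.41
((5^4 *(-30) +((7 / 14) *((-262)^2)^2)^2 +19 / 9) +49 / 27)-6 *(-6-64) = 149869791594442289644 / 27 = 5550733022016381097.93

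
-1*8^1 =-8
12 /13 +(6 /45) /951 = 171206 /185445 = 0.92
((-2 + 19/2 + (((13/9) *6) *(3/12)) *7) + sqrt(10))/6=sqrt(10)/6 + 34/9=4.30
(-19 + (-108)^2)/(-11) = -1058.64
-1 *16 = -16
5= 5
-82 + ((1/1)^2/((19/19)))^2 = -81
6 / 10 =3 / 5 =0.60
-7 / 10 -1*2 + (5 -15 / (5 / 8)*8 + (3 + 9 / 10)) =-929 / 5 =-185.80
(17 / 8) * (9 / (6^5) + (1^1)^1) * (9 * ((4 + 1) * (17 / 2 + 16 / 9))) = 13602125 / 13824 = 983.95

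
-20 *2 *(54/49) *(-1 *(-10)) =-21600/49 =-440.82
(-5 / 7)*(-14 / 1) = 10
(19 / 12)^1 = 19 / 12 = 1.58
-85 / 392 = -0.22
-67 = -67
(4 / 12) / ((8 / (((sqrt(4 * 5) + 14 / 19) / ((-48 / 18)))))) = -sqrt(5) / 32 - 7 / 608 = -0.08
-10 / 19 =-0.53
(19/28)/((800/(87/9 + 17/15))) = 513/56000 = 0.01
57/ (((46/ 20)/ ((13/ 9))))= 2470/ 69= 35.80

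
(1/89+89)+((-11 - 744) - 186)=-75827/89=-851.99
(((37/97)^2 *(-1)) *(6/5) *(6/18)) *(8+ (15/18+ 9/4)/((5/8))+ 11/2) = -757057/705675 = -1.07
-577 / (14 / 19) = -10963 / 14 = -783.07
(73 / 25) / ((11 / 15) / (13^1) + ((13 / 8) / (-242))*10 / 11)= 30314856 / 522265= 58.04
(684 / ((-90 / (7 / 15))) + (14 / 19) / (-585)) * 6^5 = -170360064 / 6175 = -27588.67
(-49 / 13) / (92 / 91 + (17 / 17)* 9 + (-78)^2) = -343 / 554555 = -0.00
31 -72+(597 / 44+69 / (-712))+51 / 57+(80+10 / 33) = 23959147 / 446424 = 53.67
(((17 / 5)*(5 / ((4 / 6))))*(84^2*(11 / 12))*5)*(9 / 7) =1060290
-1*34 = -34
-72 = -72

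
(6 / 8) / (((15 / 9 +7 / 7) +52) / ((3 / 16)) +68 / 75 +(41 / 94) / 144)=253800 / 98970241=0.00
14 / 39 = 0.36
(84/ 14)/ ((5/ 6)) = 36/ 5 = 7.20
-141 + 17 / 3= -135.33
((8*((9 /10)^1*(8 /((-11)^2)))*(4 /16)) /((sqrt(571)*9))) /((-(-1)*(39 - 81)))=-4*sqrt(571) /7254555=-0.00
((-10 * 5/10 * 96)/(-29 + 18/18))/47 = 120/329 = 0.36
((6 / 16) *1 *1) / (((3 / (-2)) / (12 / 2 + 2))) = -2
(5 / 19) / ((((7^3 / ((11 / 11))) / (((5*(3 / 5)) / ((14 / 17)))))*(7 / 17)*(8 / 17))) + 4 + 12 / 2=51166975 / 5109328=10.01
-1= -1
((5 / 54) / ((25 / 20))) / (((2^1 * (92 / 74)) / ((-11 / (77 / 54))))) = -37 / 161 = -0.23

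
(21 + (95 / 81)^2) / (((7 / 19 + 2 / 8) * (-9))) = -11157256 / 2775303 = -4.02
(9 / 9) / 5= 1 / 5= 0.20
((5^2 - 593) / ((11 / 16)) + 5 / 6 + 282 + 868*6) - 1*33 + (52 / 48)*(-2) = 152773 / 33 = 4629.48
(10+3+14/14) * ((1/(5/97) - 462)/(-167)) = 30982/835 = 37.10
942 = 942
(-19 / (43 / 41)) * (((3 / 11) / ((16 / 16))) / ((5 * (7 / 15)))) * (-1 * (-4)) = -28044 / 3311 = -8.47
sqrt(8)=2*sqrt(2)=2.83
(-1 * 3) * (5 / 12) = -5 / 4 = -1.25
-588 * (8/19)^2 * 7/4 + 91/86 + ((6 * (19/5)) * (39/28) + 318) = 168.39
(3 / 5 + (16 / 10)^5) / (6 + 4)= 1.11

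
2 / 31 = 0.06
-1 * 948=-948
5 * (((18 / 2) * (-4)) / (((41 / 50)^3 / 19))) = -427500000 / 68921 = -6202.75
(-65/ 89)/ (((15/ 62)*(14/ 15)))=-2015/ 623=-3.23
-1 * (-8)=8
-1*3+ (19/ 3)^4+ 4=130402/ 81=1609.90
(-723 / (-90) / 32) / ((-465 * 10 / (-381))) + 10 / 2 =7470607 / 1488000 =5.02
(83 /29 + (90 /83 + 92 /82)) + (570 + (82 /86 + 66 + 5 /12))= 32714570017 /50922492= 642.44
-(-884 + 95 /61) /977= 53829 /59597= 0.90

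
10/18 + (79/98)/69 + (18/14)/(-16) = 79015/162288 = 0.49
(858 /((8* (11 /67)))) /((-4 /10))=-13065 /8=-1633.12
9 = 9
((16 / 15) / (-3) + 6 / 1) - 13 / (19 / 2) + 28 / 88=4.59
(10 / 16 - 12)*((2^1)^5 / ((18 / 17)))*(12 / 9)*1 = -12376 / 27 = -458.37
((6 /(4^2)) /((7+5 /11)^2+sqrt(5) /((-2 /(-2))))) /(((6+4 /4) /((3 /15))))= 610203 /3159727970-43923*sqrt(5) /12638911880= 0.00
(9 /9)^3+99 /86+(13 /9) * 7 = 9491 /774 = 12.26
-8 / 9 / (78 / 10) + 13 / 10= 4163 / 3510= 1.19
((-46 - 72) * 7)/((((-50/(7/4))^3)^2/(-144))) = 437301333/2000000000000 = 0.00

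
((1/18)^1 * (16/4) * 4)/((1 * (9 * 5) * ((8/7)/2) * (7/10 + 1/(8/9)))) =112/5913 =0.02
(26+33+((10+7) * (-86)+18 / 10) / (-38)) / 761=0.13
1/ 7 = 0.14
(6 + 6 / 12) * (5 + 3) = 52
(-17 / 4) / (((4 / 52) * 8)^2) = -2873 / 256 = -11.22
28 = 28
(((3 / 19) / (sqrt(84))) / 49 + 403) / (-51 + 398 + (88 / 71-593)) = -1.65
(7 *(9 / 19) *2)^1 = 126 / 19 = 6.63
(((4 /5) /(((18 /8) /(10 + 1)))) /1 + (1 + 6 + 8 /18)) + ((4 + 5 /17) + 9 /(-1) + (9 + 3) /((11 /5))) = 101857 /8415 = 12.10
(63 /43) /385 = 0.00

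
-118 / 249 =-0.47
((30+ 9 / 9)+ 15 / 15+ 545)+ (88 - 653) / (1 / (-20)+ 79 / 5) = 34091 / 63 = 541.13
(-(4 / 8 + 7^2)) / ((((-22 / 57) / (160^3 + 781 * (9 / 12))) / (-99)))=-52013325121.31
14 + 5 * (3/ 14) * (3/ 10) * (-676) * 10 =-15112/ 7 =-2158.86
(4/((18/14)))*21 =196/3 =65.33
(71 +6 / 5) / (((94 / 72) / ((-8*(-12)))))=1247616 / 235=5309.00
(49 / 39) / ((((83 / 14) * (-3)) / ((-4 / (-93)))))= -2744 / 903123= -0.00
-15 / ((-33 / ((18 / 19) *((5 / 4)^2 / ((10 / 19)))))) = 225 / 176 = 1.28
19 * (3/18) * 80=760/3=253.33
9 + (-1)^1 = 8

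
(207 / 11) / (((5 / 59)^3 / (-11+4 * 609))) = 4123804941 / 55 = 74978271.65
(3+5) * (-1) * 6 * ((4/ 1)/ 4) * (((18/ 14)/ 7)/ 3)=-144/ 49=-2.94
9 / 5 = 1.80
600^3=216000000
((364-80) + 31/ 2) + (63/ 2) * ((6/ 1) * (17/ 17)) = 977/ 2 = 488.50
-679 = -679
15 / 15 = 1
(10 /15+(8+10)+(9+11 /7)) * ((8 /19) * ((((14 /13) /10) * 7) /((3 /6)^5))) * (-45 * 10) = -33008640 /247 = -133638.22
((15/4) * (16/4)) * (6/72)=5/4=1.25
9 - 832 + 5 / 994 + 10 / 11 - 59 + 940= 644167 / 10934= 58.91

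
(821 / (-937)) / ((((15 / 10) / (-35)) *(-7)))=-8210 / 2811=-2.92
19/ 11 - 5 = -36/ 11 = -3.27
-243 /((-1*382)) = 243 /382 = 0.64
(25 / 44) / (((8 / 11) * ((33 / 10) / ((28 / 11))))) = 875 / 1452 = 0.60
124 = 124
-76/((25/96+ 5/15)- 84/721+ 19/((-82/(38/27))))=-277299072/551455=-502.85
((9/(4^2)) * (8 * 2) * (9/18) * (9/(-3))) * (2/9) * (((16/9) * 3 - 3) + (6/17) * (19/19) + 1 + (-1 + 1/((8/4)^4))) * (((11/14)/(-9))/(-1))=-0.72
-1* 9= -9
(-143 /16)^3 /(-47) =15.19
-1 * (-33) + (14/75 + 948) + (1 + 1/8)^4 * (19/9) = 302459369/307200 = 984.57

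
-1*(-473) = 473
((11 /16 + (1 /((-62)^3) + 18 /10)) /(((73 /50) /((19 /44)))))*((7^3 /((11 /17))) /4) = 97.50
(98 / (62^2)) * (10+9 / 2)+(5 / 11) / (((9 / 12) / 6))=169391 / 42284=4.01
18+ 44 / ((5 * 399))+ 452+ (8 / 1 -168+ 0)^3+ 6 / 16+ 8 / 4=-65364620543 / 15960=-4095527.60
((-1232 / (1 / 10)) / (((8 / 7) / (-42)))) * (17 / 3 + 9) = 6640480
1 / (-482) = -1 / 482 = -0.00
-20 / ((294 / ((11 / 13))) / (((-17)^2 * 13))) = -31790 / 147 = -216.26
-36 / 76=-0.47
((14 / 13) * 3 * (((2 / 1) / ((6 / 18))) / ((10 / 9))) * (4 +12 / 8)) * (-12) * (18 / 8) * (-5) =168399 / 13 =12953.77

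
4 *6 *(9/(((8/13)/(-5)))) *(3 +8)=-19305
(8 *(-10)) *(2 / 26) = -80 / 13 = -6.15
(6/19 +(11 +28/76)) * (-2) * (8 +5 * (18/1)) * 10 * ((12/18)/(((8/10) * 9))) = -362600/171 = -2120.47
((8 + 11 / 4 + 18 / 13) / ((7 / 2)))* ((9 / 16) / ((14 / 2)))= 5679 / 20384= 0.28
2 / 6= 1 / 3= 0.33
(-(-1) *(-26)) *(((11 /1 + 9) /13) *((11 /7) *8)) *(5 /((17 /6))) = -105600 /119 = -887.39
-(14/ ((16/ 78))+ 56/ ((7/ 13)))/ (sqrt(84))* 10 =-3445* sqrt(21)/ 84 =-187.94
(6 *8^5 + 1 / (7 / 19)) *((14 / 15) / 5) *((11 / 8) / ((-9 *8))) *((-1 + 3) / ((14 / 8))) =-605561 / 756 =-801.01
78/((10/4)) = 156/5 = 31.20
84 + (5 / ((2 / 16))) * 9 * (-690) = -248316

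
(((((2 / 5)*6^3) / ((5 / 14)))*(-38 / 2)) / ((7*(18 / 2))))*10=-3648 / 5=-729.60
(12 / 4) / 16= 3 / 16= 0.19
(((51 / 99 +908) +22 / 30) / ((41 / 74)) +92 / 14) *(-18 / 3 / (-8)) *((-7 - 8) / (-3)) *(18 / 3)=117036987 / 3157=37072.22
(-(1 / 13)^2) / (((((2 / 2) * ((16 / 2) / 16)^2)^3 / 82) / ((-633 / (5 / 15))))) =9965952 / 169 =58970.13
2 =2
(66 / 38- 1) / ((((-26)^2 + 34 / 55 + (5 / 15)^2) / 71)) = 492030 / 6364639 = 0.08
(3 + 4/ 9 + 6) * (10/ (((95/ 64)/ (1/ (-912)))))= -680/ 9747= -0.07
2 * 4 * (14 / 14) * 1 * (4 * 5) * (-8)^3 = -81920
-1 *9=-9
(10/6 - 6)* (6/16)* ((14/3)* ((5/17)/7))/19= -65/3876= -0.02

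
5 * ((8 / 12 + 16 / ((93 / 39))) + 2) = 4360 / 93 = 46.88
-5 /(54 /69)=-115 /18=-6.39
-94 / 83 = -1.13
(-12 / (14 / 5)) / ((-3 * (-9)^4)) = 10 / 45927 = 0.00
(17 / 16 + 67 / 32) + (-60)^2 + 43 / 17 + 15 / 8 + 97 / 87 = 170791399 / 47328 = 3608.68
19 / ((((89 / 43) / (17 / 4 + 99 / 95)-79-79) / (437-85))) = -289165712 / 6814457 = -42.43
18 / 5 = 3.60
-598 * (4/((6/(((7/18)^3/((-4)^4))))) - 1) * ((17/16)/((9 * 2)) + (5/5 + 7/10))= 339170906243/322486272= 1051.74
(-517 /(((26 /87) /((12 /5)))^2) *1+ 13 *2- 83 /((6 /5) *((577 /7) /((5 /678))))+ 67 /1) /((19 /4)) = -329742833096633 /47106092475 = -7000.00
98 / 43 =2.28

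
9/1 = 9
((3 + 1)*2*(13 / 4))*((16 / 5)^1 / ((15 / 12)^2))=6656 / 125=53.25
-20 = -20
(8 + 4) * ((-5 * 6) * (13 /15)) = -312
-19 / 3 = -6.33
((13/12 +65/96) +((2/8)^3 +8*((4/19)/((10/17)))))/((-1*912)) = -84619/16634880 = -0.01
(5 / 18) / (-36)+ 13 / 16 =1043 / 1296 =0.80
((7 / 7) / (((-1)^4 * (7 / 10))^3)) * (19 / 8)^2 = 45125 / 2744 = 16.44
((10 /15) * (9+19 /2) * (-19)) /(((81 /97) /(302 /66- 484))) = 1078849811 /8019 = 134536.70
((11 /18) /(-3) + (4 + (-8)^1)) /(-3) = 227 /162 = 1.40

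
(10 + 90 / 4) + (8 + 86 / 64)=1339 / 32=41.84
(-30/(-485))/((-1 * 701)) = -6/67997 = -0.00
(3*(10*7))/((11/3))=630/11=57.27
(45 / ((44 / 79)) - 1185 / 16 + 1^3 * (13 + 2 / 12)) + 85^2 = 3825307 / 528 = 7244.90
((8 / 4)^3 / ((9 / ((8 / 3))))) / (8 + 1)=64 / 243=0.26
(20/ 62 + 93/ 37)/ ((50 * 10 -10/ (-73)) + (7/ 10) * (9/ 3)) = 2374690/ 420528051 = 0.01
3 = 3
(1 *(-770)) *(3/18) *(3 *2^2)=-1540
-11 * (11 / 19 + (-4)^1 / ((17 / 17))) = 715 / 19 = 37.63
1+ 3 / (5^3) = 128 / 125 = 1.02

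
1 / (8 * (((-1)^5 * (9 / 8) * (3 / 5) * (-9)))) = 0.02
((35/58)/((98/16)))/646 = 10/65569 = 0.00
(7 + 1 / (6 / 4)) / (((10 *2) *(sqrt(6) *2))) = 23 *sqrt(6) / 720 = 0.08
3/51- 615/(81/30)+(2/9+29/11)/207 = -79328146/348381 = -227.71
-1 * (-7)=7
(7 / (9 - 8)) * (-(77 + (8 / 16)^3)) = -4319 / 8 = -539.88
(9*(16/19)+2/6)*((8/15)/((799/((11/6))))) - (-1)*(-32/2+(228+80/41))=17978457424/84026835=213.96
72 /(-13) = -72 /13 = -5.54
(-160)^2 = 25600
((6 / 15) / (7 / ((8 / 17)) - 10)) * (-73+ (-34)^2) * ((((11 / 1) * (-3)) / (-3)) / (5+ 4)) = 63536 / 585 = 108.61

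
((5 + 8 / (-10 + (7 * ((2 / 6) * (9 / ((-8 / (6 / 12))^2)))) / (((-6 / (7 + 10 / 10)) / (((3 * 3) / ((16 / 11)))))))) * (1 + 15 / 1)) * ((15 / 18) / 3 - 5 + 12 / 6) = -6072472 / 32799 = -185.14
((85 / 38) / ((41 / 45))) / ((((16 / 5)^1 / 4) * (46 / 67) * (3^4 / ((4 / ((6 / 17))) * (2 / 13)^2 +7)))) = 524651875 / 1308084336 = 0.40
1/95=0.01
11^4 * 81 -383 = 1185538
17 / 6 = 2.83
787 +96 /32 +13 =803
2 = 2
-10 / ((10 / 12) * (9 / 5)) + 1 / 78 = -173 / 26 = -6.65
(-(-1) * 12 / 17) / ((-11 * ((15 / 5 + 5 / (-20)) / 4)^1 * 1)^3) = -0.00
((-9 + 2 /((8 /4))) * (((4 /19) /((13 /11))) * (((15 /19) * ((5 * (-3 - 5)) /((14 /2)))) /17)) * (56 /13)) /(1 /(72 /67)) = 121651200 /69489251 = 1.75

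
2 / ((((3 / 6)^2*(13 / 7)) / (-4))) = -224 / 13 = -17.23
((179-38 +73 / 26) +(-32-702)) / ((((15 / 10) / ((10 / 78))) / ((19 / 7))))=-161975 / 1183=-136.92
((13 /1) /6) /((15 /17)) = 221 /90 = 2.46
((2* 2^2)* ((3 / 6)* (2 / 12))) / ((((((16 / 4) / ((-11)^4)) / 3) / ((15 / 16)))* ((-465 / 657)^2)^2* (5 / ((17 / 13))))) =1717581588613011 / 240115460000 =7153.15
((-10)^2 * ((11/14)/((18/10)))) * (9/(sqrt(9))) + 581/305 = 132.86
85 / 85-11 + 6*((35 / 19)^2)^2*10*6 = 538921790 / 130321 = 4135.34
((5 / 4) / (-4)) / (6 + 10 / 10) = -0.04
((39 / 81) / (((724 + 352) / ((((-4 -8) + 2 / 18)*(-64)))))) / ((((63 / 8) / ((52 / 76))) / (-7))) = -2314624 / 11177757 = -0.21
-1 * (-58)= 58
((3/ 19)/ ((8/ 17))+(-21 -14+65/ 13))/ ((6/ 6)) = -4509/ 152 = -29.66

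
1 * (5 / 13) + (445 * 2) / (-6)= -5770 / 39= -147.95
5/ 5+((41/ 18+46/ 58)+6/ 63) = 15223/ 3654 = 4.17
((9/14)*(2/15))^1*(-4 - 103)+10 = 29/35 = 0.83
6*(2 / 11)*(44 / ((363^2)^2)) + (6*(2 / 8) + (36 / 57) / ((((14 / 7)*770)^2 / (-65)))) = 161648310595097 / 107766783833940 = 1.50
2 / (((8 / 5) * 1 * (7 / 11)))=55 / 28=1.96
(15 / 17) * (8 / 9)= 40 / 51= 0.78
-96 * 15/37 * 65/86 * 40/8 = -234000/1591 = -147.08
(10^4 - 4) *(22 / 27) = 73304 / 9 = 8144.89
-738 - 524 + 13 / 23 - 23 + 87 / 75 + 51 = -1232.27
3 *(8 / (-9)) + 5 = 7 / 3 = 2.33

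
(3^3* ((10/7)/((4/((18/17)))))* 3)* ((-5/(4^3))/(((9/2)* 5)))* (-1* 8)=405/476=0.85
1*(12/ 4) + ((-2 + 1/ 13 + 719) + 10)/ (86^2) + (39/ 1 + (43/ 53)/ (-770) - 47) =-4809349411/ 980949970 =-4.90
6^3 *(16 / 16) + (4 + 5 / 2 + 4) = 453 / 2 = 226.50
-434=-434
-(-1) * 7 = 7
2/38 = 1/19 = 0.05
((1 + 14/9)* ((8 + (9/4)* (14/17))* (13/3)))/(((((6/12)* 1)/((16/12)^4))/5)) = 128211200/37179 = 3448.48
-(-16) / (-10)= -8 / 5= -1.60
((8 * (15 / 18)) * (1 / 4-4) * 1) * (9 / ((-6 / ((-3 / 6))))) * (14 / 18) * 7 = -1225 / 12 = -102.08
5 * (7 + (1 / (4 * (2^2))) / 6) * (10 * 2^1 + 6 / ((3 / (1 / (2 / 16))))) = 10095 / 8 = 1261.88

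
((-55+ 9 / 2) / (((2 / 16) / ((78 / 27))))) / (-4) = 2626 / 9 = 291.78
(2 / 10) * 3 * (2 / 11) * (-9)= -54 / 55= -0.98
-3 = -3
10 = 10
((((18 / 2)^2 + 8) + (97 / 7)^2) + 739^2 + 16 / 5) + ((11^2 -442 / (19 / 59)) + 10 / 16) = 20301546843 / 37240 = 545154.32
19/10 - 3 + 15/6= 7/5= 1.40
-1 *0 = 0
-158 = -158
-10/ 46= -5/ 23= -0.22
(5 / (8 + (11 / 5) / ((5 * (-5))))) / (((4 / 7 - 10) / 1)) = -4375 / 65274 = -0.07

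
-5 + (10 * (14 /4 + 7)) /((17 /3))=13.53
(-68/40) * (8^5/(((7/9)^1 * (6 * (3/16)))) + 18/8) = -17826863/280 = -63667.37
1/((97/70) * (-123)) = -70/11931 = -0.01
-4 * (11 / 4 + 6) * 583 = -20405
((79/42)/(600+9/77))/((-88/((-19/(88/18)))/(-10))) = -7505/5421856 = -0.00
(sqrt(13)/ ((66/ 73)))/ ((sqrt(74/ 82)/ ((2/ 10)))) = 73 * sqrt(19721)/ 12210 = 0.84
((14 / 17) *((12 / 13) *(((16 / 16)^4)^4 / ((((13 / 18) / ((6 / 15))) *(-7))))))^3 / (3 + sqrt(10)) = 1934917632 / 2964264077125- 644972544 *sqrt(10) / 2964264077125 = -0.00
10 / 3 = 3.33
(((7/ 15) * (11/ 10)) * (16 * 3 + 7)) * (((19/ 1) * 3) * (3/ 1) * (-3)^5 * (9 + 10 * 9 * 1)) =-1161447903/ 10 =-116144790.30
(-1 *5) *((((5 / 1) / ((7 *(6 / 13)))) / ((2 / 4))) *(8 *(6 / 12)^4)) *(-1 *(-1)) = -325 / 42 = -7.74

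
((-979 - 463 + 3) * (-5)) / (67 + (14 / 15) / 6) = 323775 / 3022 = 107.14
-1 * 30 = -30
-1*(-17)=17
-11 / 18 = -0.61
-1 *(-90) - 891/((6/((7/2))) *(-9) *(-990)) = 10793/120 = 89.94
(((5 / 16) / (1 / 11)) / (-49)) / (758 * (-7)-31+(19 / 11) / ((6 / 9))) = 0.00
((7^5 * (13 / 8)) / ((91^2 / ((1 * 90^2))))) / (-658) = -99225 / 2444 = -40.60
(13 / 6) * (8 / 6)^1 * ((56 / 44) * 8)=2912 / 99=29.41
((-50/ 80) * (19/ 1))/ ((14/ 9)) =-855/ 112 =-7.63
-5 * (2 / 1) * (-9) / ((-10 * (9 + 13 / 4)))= -36 / 49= -0.73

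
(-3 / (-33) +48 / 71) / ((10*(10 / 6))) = 0.05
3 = 3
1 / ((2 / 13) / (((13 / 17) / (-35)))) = -169 / 1190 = -0.14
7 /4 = 1.75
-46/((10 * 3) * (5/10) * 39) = -46/585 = -0.08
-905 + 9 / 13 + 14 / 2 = -11665 / 13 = -897.31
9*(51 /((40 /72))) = 4131 /5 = 826.20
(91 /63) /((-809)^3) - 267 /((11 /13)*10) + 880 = 444738458828539 /524180377710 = 848.45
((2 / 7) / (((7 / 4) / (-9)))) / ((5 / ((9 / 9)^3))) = -72 / 245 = -0.29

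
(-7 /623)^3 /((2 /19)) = -19 /1409938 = -0.00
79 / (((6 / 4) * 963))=0.05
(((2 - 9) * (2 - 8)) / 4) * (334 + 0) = 3507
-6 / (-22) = 3 / 11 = 0.27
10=10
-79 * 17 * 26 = -34918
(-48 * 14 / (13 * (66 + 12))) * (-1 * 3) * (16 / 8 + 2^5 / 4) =3360 / 169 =19.88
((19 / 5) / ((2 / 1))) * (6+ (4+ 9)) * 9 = 3249 / 10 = 324.90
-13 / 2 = -6.50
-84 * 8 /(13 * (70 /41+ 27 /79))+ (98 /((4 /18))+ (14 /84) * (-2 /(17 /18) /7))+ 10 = 4371080951 /10267439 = 425.72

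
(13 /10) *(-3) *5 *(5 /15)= -13 /2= -6.50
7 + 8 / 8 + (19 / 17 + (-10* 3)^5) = -413099845 / 17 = -24299990.88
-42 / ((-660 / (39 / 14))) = 39 / 220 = 0.18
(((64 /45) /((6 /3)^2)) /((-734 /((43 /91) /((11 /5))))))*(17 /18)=-2924 /29756727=-0.00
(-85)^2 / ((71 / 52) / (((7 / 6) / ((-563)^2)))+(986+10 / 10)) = 1314950 / 67694031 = 0.02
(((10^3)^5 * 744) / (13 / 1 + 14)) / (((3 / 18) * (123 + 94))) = 761904761904761.90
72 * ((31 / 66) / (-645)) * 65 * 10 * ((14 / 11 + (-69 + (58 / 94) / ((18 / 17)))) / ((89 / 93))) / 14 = 78062135710 / 457047129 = 170.80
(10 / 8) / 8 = 0.16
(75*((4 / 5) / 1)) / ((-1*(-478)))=30 / 239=0.13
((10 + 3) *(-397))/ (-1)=5161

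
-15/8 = -1.88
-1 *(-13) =13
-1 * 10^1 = -10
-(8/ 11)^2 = -64/ 121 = -0.53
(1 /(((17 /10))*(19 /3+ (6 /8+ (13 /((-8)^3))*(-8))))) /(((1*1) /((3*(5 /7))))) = 28800 /166481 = 0.17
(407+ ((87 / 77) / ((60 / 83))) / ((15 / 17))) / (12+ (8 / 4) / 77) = 9442619 / 277800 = 33.99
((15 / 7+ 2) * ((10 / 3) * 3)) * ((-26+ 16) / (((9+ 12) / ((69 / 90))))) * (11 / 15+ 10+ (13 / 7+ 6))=-2603968 / 9261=-281.18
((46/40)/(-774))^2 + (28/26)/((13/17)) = 57032124601/40497537600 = 1.41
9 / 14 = 0.64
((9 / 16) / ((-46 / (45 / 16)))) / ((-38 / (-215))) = -87075 / 447488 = -0.19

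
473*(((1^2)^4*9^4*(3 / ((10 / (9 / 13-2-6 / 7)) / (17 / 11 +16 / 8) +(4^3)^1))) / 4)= 5502244869 / 148216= 37123.15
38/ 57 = 2/ 3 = 0.67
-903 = -903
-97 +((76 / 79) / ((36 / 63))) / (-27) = -207034 / 2133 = -97.06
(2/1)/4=1/2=0.50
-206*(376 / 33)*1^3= -2347.15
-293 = -293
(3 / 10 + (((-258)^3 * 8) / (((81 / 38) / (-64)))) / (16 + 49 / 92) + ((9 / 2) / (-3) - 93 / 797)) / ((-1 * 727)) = -343203.62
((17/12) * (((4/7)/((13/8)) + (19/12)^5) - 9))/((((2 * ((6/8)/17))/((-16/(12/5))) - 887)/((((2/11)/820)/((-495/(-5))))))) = -0.00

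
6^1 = 6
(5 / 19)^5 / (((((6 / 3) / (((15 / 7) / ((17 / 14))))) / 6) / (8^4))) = 1152000000 / 42093683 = 27.37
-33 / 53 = -0.62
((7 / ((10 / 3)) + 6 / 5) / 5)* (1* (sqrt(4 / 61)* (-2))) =-66* sqrt(61) / 1525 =-0.34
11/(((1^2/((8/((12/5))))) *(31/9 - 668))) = -330/5981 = -0.06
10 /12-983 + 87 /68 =-980.89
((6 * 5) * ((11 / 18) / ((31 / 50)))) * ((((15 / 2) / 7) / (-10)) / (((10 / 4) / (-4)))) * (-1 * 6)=-6600 / 217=-30.41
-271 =-271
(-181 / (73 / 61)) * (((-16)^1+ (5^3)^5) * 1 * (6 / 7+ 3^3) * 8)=-525633544646291640 / 511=-1028637073671803.60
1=1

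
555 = 555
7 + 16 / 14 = 57 / 7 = 8.14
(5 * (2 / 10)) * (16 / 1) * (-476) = -7616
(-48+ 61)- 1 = 12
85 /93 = 0.91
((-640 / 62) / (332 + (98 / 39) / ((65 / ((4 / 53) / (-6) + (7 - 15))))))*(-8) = 9921600 / 39850717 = 0.25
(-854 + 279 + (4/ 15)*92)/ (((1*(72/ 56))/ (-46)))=2658754/ 135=19694.47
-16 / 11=-1.45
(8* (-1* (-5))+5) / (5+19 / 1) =15 / 8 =1.88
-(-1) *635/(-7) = -635/7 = -90.71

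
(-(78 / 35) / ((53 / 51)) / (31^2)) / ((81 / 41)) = -18122 / 16043895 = -0.00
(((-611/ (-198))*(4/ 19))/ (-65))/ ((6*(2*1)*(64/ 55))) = -47/ 65664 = -0.00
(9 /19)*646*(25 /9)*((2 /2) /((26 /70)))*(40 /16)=74375 /13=5721.15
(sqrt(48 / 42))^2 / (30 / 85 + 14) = 34 / 427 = 0.08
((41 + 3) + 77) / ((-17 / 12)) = -1452 / 17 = -85.41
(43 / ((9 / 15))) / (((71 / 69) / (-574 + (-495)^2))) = 1208810195 / 71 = 17025495.70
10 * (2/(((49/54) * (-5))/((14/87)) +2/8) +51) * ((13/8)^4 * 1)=3658235685/1030144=3551.19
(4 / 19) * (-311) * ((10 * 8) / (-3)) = 99520 / 57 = 1745.96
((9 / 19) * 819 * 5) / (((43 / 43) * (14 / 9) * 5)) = 9477 / 38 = 249.39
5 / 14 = 0.36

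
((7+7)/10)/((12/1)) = 7/60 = 0.12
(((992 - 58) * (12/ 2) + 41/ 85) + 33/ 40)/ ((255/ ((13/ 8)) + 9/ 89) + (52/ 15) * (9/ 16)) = 4410031613/ 125074542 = 35.26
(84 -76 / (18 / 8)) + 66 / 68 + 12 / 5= 81997 / 1530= 53.59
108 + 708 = 816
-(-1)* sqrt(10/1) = sqrt(10) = 3.16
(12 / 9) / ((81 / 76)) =304 / 243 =1.25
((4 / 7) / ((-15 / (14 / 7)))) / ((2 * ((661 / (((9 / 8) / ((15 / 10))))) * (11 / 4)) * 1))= -4 / 254485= -0.00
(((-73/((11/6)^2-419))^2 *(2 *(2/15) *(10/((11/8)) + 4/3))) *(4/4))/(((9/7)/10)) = 1356038656/2462805059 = 0.55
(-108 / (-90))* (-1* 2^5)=-192 / 5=-38.40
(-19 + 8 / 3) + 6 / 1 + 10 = -1 / 3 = -0.33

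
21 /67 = 0.31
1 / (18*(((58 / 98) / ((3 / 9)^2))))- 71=-333509 / 4698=-70.99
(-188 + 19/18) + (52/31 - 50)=-131279/558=-235.27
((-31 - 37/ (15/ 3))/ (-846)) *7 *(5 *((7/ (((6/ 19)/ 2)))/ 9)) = 29792/ 3807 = 7.83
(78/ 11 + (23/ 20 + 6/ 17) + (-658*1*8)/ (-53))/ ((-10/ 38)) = -406425827/ 991100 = -410.08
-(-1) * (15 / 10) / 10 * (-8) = -6 / 5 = -1.20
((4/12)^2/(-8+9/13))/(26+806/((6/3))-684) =13/218025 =0.00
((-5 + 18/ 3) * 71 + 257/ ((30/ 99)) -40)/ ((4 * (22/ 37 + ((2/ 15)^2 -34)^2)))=3293328375/ 17313459536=0.19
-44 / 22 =-2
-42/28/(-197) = 3/394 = 0.01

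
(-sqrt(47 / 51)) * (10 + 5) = -5 * sqrt(2397) / 17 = -14.40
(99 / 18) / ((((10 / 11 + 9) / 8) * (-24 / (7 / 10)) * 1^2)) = -847 / 6540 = -0.13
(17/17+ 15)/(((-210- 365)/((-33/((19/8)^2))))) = 33792/207575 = 0.16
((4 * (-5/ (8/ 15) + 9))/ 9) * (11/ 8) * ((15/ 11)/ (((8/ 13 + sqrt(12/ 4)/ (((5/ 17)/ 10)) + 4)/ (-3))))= 0.01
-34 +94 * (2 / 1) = 154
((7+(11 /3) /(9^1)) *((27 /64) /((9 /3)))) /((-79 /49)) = -0.65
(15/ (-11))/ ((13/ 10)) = -1.05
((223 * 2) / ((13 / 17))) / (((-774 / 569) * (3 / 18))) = -4314158 / 1677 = -2572.55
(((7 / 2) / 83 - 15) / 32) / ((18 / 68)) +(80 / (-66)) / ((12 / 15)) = -862721 / 262944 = -3.28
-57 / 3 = -19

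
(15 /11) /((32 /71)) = 1065 /352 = 3.03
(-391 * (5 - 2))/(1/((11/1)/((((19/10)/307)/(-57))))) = 118836630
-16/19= -0.84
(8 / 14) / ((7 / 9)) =36 / 49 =0.73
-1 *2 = -2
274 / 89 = 3.08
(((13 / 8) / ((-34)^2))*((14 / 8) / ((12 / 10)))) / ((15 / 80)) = 455 / 41616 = 0.01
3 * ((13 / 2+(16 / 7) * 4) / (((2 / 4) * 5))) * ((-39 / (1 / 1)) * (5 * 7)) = -25623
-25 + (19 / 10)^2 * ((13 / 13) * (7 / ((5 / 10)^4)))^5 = 1590513368463 / 25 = 63620534738.52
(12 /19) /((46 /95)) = 30 /23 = 1.30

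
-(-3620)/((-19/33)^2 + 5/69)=8961.27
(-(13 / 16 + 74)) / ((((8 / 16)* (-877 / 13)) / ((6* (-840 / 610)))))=-18.33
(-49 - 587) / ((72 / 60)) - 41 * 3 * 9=-1637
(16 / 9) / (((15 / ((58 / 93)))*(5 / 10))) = 1856 / 12555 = 0.15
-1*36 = -36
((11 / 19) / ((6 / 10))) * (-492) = -9020 / 19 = -474.74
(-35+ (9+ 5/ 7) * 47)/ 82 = 2951/ 574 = 5.14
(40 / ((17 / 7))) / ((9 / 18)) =560 / 17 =32.94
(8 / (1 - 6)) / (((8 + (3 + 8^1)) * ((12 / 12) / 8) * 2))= -32 / 95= -0.34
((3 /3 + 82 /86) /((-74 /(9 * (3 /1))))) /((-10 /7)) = 3969 /7955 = 0.50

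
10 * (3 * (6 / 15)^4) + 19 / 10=667 / 250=2.67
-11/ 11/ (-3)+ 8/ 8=4/ 3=1.33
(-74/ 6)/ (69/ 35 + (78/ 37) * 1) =-47915/ 15849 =-3.02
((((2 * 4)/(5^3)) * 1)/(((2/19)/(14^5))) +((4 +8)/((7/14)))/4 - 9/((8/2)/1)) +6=163503371/500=327006.74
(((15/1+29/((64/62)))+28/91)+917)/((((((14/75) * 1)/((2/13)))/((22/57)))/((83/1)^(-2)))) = 109869925/2477504848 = 0.04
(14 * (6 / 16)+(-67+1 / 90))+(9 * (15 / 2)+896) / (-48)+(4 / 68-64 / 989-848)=-22511555837 / 24210720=-929.82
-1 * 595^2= -354025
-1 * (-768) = 768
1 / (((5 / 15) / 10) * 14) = 15 / 7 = 2.14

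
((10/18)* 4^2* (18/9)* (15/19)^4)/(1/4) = 3600000/130321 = 27.62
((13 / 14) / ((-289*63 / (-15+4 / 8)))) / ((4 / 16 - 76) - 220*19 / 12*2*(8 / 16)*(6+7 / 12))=-377 / 1207678402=-0.00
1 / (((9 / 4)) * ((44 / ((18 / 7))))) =2 / 77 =0.03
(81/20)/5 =81/100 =0.81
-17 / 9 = -1.89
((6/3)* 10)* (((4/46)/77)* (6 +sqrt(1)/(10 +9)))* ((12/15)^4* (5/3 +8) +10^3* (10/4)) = 37559392/109725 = 342.30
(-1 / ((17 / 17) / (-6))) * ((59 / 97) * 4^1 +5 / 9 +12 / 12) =6964 / 291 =23.93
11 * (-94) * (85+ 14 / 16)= -355179 / 4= -88794.75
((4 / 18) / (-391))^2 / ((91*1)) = 4 / 1126885851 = 0.00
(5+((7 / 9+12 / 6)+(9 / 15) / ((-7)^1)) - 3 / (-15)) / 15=2486 / 4725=0.53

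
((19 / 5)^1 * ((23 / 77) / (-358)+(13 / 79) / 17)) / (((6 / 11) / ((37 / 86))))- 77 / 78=-36146962063 / 37626938440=-0.96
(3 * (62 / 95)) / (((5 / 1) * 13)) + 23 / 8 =143513 / 49400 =2.91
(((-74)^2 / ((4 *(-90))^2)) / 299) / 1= 1369 / 9687600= 0.00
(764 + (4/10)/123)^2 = 220770299044/378225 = 583700.97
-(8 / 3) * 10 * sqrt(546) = -80 * sqrt(546) / 3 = -623.11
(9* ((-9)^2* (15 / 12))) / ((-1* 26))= -3645 / 104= -35.05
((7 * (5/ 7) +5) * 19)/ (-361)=-10/ 19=-0.53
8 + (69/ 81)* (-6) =26/ 9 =2.89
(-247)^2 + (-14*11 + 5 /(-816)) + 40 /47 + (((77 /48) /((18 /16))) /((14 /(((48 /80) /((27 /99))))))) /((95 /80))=1995527764531 /32790960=60856.03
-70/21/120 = -1/36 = -0.03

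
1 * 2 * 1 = 2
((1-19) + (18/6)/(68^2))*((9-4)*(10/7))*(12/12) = -2080725/16184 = -128.57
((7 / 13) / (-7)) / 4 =-1 / 52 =-0.02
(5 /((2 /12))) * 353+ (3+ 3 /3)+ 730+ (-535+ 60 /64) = 172639 /16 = 10789.94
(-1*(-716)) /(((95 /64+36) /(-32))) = -611.24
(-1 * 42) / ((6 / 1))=-7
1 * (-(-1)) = 1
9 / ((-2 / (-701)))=6309 / 2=3154.50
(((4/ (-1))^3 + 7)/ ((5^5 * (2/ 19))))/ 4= -1083/ 25000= -0.04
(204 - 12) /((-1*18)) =-32 /3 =-10.67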